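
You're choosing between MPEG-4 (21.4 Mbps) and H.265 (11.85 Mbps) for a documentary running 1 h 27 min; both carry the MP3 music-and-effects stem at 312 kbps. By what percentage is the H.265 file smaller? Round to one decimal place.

44.0%

1 h 27 min = 87 min = 5220 s
Audio: 312 kbps = 0.312 Mbps.
MPEG-4: 21.712 Mbps × 5220 s = 113336.6 Mb = 13.194 GiB.
H.265: 12.162 Mbps × 5220 s = 63485.6 Mb = 7.391 GiB.
Reduction: (1 − 7.391/13.194) × 100 = 43.98%.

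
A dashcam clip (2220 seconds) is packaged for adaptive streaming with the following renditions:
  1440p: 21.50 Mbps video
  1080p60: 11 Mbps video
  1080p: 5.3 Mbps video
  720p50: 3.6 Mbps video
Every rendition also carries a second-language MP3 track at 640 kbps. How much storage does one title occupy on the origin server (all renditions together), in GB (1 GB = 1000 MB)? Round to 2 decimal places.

Audio: 640 kbps = 0.640 Mbps.
Sum of rendition bitrates: (21.50+0.640) + (11+0.640) + (5.3+0.640) + (3.6+0.640) = 43.960 Mbps.
× 2220 s = 97,591 Mb = 12,199 MB = 12.20 GB.

12.20 GB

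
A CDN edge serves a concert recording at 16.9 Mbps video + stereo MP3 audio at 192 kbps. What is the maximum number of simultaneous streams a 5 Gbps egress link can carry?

Audio: 192 kbps = 0.192 Mbps.
Per-viewer media rate: 17.092 Mbps.
5 Gbps = 5,000 Mbps; 5,000 / 17.092 = 292.53 → 292 viewers.

292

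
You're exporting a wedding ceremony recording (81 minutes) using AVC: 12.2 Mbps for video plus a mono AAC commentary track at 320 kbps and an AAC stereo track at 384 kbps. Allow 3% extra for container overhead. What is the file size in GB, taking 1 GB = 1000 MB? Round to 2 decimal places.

81 min = 4860 s
Audio total: 320 + 384 = 704 kbps = 0.704 Mbps.
Total bitrate: 12.2 + 0.704 = 12.904 Mbps.
Stream data: 12.904 Mbps × 4860 s = 62713.4 Mb.
With 3% container overhead: ×1.03.
64,595 Mb ÷ 8 = 8,074 MB → 8.074 GB.

8.07 GB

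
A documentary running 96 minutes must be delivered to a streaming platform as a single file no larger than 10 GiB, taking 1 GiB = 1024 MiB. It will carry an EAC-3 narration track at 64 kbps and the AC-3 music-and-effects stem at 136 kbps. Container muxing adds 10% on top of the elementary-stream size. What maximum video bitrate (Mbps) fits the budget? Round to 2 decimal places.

13.36 Mbps

Budget: 10 GiB = 85899.3 Mb.
Stream payload after overhead: 85899.3 / 1.10 = 78090.3 Mb.
96 min = 5760 s
Total bitrate budget: 78090.3 Mb / 5760 s = 13.557 Mbps.
Audio total: 64 + 136 = 200 kbps = 0.200 Mbps.
Video: 13.557 − 0.200 = 13.357 Mbps.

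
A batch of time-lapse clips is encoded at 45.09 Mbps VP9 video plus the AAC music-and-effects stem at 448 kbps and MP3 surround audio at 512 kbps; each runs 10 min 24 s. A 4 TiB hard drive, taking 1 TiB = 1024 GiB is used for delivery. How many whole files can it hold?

10 min 24 s = 624 s
Audio total: 448 + 512 = 960 kbps = 0.960 Mbps.
Total bitrate: 46.050 Mbps.
Per item: 46.050 Mbps × 624 s = 28,735 Mb = 3,592 MB.
Capacity: 4 TiB = 35,184,372 Mb; 1224.43 items → 1224 complete.

1224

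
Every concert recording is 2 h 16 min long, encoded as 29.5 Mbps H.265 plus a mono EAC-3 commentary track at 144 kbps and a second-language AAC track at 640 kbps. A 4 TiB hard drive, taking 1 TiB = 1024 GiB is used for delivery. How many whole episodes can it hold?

2 h 16 min = 136 min = 8160 s
Audio total: 144 + 640 = 784 kbps = 0.784 Mbps.
Total bitrate: 30.284 Mbps.
Per item: 30.284 Mbps × 8160 s = 247,117 Mb = 30,890 MB.
Capacity: 4 TiB = 35,184,372 Mb; 142.38 items → 142 complete.

142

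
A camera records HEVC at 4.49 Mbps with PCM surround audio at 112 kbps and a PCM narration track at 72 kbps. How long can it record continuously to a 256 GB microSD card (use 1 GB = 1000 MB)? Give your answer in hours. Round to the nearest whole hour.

Audio total: 112 + 72 = 184 kbps = 0.184 Mbps.
Total bitrate: 4.49 + 0.184 = 4.674 Mbps.
Capacity: 256 GB = 2,048,000 Mb.
Recording time: 2,048,000 / 4.674 = 438,169 s ≈ 122 hours.

122 hours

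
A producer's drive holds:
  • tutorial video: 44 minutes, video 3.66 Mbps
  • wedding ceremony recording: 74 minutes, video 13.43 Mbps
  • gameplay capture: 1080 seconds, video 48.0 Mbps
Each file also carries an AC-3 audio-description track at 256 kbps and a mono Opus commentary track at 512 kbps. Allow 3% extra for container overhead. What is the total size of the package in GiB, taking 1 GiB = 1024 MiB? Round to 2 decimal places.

Audio total: 256 + 512 = 768 kbps = 0.768 Mbps.
tutorial video: 4.428 Mbps × 2640 s × 1.03 = 12040.6 Mb
wedding ceremony recording: 14.198 Mbps × 4440 s × 1.03 = 64930.3 Mb
gameplay capture: 48.768 Mbps × 1080 s × 1.03 = 54249.5 Mb
Total: 131220.4 Mb = 16402.6 MB.
= 15.28 GiB.

15.28 GiB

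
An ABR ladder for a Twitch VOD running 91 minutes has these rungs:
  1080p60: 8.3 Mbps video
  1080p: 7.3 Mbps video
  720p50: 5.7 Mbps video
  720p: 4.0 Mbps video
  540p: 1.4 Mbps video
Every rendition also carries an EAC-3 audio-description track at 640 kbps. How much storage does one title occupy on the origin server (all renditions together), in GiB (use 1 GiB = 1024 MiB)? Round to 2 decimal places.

19.01 GiB

91 min = 5460 s
Audio: 640 kbps = 0.640 Mbps.
Sum of rendition bitrates: (8.3+0.640) + (7.3+0.640) + (5.7+0.640) + (4.0+0.640) + (1.4+0.640) = 29.900 Mbps.
× 5460 s = 163,254 Mb = 20,407 MB = 19.01 GiB.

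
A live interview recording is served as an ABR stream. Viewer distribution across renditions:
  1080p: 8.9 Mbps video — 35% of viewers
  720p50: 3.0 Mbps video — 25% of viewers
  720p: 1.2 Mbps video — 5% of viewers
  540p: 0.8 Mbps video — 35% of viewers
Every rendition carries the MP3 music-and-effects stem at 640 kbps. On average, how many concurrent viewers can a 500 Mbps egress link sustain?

Audio: 640 kbps = 0.640 Mbps.
Average per-viewer bitrate: 0.35×9.540 + 0.25×3.640 + 0.05×1.840 + 0.35×1.440 = 4.845 Mbps.
500 Mbps = 500.0 Mbps; 500.0 / 4.845 = 103.20 → 103.

103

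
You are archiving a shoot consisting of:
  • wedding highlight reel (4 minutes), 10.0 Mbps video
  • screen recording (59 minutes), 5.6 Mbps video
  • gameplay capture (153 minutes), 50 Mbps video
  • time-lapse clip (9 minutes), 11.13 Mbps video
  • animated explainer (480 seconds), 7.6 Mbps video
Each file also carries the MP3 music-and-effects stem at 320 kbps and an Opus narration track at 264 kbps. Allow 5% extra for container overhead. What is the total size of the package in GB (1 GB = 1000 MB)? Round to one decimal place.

Audio total: 320 + 264 = 584 kbps = 0.584 Mbps.
wedding highlight reel: 10.584 Mbps × 240 s × 1.05 = 2667.2 Mb
screen recording: 6.184 Mbps × 3540 s × 1.05 = 22985.9 Mb
gameplay capture: 50.584 Mbps × 9180 s × 1.05 = 487579.2 Mb
time-lapse clip: 11.714 Mbps × 540 s × 1.05 = 6641.8 Mb
animated explainer: 8.184 Mbps × 480 s × 1.05 = 4124.7 Mb
Total: 523998.8 Mb = 65499.9 MB.
= 65.50 GB.

65.5 GB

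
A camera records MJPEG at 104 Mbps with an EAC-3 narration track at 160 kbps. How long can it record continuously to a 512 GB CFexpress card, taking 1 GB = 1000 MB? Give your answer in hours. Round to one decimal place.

Audio: 160 kbps = 0.160 Mbps.
Total bitrate: 104 + 0.160 = 104.160 Mbps.
Capacity: 512 GB = 4,096,000 Mb.
Recording time: 4,096,000 / 104.160 = 39,324 s ≈ 10.9 hours.

10.9 hours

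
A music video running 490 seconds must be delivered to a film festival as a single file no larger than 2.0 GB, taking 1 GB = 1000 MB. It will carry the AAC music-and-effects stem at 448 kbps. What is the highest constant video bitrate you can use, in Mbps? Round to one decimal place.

Budget: 2.0 GB = 16000.0 Mb.
Total bitrate budget: 16000.0 Mb / 490 s = 32.653 Mbps.
Audio: 448 kbps = 0.448 Mbps.
Video: 32.653 − 0.448 = 32.205 Mbps.

32.2 Mbps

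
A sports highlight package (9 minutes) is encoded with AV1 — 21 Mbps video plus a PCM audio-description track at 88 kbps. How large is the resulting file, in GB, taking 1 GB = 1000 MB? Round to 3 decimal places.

9 min = 540 s
Audio: 88 kbps = 0.088 Mbps.
Total bitrate: 21 + 0.088 = 21.088 Mbps.
Stream data: 21.088 Mbps × 540 s = 11387.5 Mb.
11,388 Mb ÷ 8 = 1,423 MB → 1.423 GB.

1.423 GB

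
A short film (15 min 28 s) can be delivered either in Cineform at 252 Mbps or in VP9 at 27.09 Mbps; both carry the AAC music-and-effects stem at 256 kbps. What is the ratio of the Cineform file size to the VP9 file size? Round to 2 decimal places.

9.22

15 min 28 s = 928 s
Audio: 256 kbps = 0.256 Mbps.
Cineform: 252.256 Mbps × 928 s = 234093.6 Mb = 29.262 GB.
VP9: 27.346 Mbps × 928 s = 25377.1 Mb = 3.172 GB.
Ratio: 29.262 / 3.172 = 9.225.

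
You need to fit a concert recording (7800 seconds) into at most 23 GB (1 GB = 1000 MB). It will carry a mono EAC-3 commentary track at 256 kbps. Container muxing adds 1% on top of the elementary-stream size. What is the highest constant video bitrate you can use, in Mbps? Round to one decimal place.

23.1 Mbps

Budget: 23 GB = 184000.0 Mb.
Stream payload after overhead: 184000.0 / 1.01 = 182178.2 Mb.
Total bitrate budget: 182178.2 Mb / 7800 s = 23.356 Mbps.
Audio: 256 kbps = 0.256 Mbps.
Video: 23.356 − 0.256 = 23.100 Mbps.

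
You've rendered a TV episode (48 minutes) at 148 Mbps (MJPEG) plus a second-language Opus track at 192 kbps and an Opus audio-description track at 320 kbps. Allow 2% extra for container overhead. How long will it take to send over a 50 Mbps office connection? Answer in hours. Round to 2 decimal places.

48 min = 2880 s
Audio total: 192 + 320 = 512 kbps = 0.512 Mbps.
Total bitrate: 148.512 Mbps.
File: 148.512 Mbps × 2880 s = 427714.6 Mb.
With 2% container overhead: ×1.02. → 436268.9 Mb.
At 50 Mbps: 436268.9 / 50 = 8725.4 s ≈ 2.42 hours.

2.42 hours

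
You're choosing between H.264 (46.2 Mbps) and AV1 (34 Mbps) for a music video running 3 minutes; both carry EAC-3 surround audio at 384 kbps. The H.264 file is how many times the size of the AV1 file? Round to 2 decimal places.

3 min = 180 s
Audio: 384 kbps = 0.384 Mbps.
H.264: 46.584 Mbps × 180 s = 8385.1 Mb = 1.048 GB.
AV1: 34.384 Mbps × 180 s = 6189.1 Mb = 0.774 GB.
Ratio: 1.048 / 0.774 = 1.355.

1.35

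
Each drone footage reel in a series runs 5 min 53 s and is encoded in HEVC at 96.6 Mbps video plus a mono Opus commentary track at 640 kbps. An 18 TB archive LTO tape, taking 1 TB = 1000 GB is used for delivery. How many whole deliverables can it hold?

5 min 53 s = 353 s
Audio: 640 kbps = 0.640 Mbps.
Total bitrate: 97.240 Mbps.
Per item: 97.240 Mbps × 353 s = 34,326 Mb = 4,291 MB.
Capacity: 18 TB = 144,000,000 Mb; 4195.11 items → 4195 complete.

4195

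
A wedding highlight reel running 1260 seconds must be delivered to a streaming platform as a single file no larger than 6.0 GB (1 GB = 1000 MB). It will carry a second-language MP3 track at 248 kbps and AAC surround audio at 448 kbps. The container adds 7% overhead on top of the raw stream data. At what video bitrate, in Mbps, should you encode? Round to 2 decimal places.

Budget: 6.0 GB = 48000.0 Mb.
Stream payload after overhead: 48000.0 / 1.07 = 44859.8 Mb.
Total bitrate budget: 44859.8 Mb / 1260 s = 35.603 Mbps.
Audio total: 248 + 448 = 696 kbps = 0.696 Mbps.
Video: 35.603 − 0.696 = 34.907 Mbps.

34.91 Mbps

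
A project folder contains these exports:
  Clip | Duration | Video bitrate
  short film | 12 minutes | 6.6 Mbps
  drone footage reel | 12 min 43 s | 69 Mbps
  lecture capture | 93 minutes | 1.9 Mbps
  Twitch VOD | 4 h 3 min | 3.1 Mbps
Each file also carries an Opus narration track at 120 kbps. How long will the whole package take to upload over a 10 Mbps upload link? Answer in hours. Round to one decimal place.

Audio: 120 kbps = 0.120 Mbps.
short film: 6.720 Mbps × 720 s = 4838.4 Mb
drone footage reel: 69.120 Mbps × 763 s = 52738.6 Mb
lecture capture: 2.020 Mbps × 5580 s = 11271.6 Mb
Twitch VOD: 3.220 Mbps × 14580 s = 46947.6 Mb
Total: 115796.2 Mb = 14474.5 MB.
At 10 Mbps: 115796.2 / 10 = 11580 s ≈ 3.22 hours.

3.2 hours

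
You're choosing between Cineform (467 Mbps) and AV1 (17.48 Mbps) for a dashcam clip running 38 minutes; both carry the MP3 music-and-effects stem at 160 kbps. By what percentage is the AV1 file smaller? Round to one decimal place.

38 min = 2280 s
Audio: 160 kbps = 0.160 Mbps.
Cineform: 467.160 Mbps × 2280 s = 1065124.8 Mb = 133.141 GB.
AV1: 17.640 Mbps × 2280 s = 40219.2 Mb = 5.027 GB.
Reduction: (1 − 5.027/133.141) × 100 = 96.22%.

96.2%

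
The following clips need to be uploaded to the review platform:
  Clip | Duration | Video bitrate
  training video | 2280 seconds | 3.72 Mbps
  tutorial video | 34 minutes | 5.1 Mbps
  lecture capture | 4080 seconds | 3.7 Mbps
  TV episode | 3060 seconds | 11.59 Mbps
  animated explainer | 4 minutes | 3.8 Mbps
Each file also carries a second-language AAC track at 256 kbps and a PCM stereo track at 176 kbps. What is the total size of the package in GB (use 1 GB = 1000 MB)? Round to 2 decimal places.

9.43 GB

Audio total: 256 + 176 = 432 kbps = 0.432 Mbps.
training video: 4.152 Mbps × 2280 s = 9466.6 Mb
tutorial video: 5.532 Mbps × 2040 s = 11285.3 Mb
lecture capture: 4.132 Mbps × 4080 s = 16858.6 Mb
TV episode: 12.022 Mbps × 3060 s = 36787.3 Mb
animated explainer: 4.232 Mbps × 240 s = 1015.7 Mb
Total: 75413.4 Mb = 9426.7 MB.
= 9.427 GB.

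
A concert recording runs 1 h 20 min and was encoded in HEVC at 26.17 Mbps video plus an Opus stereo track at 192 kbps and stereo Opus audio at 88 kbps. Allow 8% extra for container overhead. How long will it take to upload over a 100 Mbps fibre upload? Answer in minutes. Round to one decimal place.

22.9 minutes

1 h 20 min = 80 min = 4800 s
Audio total: 192 + 88 = 280 kbps = 0.280 Mbps.
Total bitrate: 26.450 Mbps.
File: 26.450 Mbps × 4800 s = 126960.0 Mb.
With 8% container overhead: ×1.08. → 137116.8 Mb.
At 100 Mbps: 137116.8 / 100 = 1371.2 s ≈ 22.9 minutes.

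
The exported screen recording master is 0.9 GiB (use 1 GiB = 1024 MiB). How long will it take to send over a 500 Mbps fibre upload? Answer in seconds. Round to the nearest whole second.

File: 0.9 GiB = 7730.9 Mb.
At 500 Mbps: 7730.9 / 500 = 15.5 s ≈ 15.5 seconds.

15 seconds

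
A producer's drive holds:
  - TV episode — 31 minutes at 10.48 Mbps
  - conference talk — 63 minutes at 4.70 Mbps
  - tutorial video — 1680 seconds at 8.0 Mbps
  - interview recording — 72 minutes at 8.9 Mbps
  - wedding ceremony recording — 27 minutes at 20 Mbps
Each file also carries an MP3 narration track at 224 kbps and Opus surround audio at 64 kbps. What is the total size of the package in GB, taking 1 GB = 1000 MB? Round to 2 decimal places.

15.67 GB

Audio total: 224 + 64 = 288 kbps = 0.288 Mbps.
TV episode: 10.768 Mbps × 1860 s = 20028.5 Mb
conference talk: 4.988 Mbps × 3780 s = 18854.6 Mb
tutorial video: 8.288 Mbps × 1680 s = 13923.8 Mb
interview recording: 9.188 Mbps × 4320 s = 39692.2 Mb
wedding ceremony recording: 20.288 Mbps × 1620 s = 32866.6 Mb
Total: 125365.7 Mb = 15670.7 MB.
= 15.67 GB.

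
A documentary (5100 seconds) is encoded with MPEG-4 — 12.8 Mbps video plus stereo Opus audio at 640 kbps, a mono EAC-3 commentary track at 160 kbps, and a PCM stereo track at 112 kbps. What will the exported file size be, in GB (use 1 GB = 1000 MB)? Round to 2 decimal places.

8.74 GB

Audio total: 640 + 160 + 112 = 912 kbps = 0.912 Mbps.
Total bitrate: 12.8 + 0.912 = 13.712 Mbps.
Stream data: 13.712 Mbps × 5100 s = 69931.2 Mb.
69,931 Mb ÷ 8 = 8,741 MB → 8.741 GB.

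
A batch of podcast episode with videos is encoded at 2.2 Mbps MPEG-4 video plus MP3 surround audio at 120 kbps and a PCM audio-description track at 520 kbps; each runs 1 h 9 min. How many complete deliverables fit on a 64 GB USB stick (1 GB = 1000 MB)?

43

1 h 9 min = 69 min = 4140 s
Audio total: 120 + 520 = 640 kbps = 0.640 Mbps.
Total bitrate: 2.840 Mbps.
Per item: 2.840 Mbps × 4140 s = 11,758 Mb = 1,470 MB.
Capacity: 64 GB = 512,000 Mb; 43.55 items → 43 complete.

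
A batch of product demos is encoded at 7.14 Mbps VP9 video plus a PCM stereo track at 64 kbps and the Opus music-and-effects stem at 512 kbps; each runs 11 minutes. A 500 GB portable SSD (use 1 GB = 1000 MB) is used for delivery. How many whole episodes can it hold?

11 min = 660 s
Audio total: 64 + 512 = 576 kbps = 0.576 Mbps.
Total bitrate: 7.716 Mbps.
Per item: 7.716 Mbps × 660 s = 5,093 Mb = 636.6 MB.
Capacity: 500 GB = 4,000,000 Mb; 785.46 items → 785 complete.

785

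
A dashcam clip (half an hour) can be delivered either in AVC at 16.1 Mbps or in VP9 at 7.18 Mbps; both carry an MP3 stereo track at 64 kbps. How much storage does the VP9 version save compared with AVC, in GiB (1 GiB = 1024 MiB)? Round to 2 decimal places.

1.87 GiB

30 min = 1800 s
Audio: 64 kbps = 0.064 Mbps.
AVC: 16.164 Mbps × 1800 s = 29095.2 Mb = 3.387 GiB.
VP9: 7.244 Mbps × 1800 s = 13039.2 Mb = 1.518 GiB.
Saving: 3.387 − 1.518 = 1.869 GiB.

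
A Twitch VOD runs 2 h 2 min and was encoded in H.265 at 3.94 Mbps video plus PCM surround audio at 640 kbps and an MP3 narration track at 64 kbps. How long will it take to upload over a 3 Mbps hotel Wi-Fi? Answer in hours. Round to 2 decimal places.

3.15 hours

2 h 2 min = 122 min = 7320 s
Audio total: 640 + 64 = 704 kbps = 0.704 Mbps.
Total bitrate: 4.644 Mbps.
File: 4.644 Mbps × 7320 s = 33994.1 Mb.
At 3 Mbps: 33994.1 / 3 = 11331.4 s ≈ 3.15 hours.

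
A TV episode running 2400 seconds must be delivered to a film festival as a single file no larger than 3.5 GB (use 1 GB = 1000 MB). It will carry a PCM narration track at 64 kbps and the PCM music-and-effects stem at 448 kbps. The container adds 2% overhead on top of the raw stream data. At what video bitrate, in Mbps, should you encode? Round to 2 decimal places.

10.93 Mbps

Budget: 3.5 GB = 28000.0 Mb.
Stream payload after overhead: 28000.0 / 1.02 = 27451.0 Mb.
Total bitrate budget: 27451.0 Mb / 2400 s = 11.438 Mbps.
Audio total: 64 + 448 = 512 kbps = 0.512 Mbps.
Video: 11.438 − 0.512 = 10.926 Mbps.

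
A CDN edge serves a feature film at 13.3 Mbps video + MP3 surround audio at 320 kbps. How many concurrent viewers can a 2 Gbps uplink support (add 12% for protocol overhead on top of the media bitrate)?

131

Audio: 320 kbps = 0.320 Mbps.
Per-viewer media rate: 13.620 Mbps.
On the wire with 12% overhead: 15.254 Mbps.
2 Gbps = 2,000 Mbps; 2,000 / 15.254 = 131.11 → 131 viewers.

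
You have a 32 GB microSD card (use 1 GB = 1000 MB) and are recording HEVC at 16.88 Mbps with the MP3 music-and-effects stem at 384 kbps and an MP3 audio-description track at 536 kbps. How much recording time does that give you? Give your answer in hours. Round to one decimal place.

Audio total: 384 + 536 = 920 kbps = 0.920 Mbps.
Total bitrate: 16.88 + 0.920 = 17.800 Mbps.
Capacity: 32 GB = 256,000 Mb.
Recording time: 256,000 / 17.800 = 14,382 s ≈ 4.00 hours.

4.0 hours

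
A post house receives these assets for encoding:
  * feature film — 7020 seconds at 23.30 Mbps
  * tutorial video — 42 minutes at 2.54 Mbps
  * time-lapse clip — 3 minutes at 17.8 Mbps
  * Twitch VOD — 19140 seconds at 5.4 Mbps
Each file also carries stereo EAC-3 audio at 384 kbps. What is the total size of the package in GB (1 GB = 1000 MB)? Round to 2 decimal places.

Audio: 384 kbps = 0.384 Mbps.
feature film: 23.684 Mbps × 7020 s = 166261.7 Mb
tutorial video: 2.924 Mbps × 2520 s = 7368.5 Mb
time-lapse clip: 18.184 Mbps × 180 s = 3273.1 Mb
Twitch VOD: 5.784 Mbps × 19140 s = 110705.8 Mb
Total: 287609.0 Mb = 35951.1 MB.
= 35.95 GB.

35.95 GB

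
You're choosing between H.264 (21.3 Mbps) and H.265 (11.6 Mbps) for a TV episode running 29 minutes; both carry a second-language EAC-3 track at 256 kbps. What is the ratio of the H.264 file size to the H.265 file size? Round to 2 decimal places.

1.82

29 min = 1740 s
Audio: 256 kbps = 0.256 Mbps.
H.264: 21.556 Mbps × 1740 s = 37507.4 Mb = 4.366 GiB.
H.265: 11.856 Mbps × 1740 s = 20629.4 Mb = 2.402 GiB.
Ratio: 4.366 / 2.402 = 1.818.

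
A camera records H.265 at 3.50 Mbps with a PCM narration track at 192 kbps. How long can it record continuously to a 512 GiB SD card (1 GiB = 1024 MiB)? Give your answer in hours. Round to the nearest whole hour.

331 hours

Audio: 192 kbps = 0.192 Mbps.
Total bitrate: 3.50 + 0.192 = 3.692 Mbps.
Capacity: 512 GiB = 4,398,047 Mb.
Recording time: 4,398,047 / 3.692 = 1,191,237 s ≈ 331 hours.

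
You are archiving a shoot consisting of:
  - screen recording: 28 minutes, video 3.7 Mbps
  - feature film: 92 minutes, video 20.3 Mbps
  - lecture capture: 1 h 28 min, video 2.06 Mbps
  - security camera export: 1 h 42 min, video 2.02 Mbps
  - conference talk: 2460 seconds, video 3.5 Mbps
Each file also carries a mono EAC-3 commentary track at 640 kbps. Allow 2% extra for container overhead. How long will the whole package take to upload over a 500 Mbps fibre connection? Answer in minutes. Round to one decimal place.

Audio: 640 kbps = 0.640 Mbps.
screen recording: 4.340 Mbps × 1680 s × 1.02 = 7437.0 Mb
feature film: 20.940 Mbps × 5520 s × 1.02 = 117900.6 Mb
lecture capture: 2.700 Mbps × 5280 s × 1.02 = 14541.1 Mb
security camera export: 2.660 Mbps × 6120 s × 1.02 = 16604.8 Mb
conference talk: 4.140 Mbps × 2460 s × 1.02 = 10388.1 Mb
Total: 166871.6 Mb = 20858.9 MB.
At 500 Mbps: 166871.6 / 500 = 334 s ≈ 5.56 minutes.

5.6 minutes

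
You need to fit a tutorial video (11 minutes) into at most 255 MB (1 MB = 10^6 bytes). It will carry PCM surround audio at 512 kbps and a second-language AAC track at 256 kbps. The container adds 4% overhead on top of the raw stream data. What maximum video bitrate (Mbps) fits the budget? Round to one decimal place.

2.2 Mbps

Budget: 255 MB = 2040.0 Mb.
Stream payload after overhead: 2040.0 / 1.04 = 1961.5 Mb.
11 min = 660 s
Total bitrate budget: 1961.5 Mb / 660 s = 2.972 Mbps.
Audio total: 512 + 256 = 768 kbps = 0.768 Mbps.
Video: 2.972 − 0.768 = 2.204 Mbps.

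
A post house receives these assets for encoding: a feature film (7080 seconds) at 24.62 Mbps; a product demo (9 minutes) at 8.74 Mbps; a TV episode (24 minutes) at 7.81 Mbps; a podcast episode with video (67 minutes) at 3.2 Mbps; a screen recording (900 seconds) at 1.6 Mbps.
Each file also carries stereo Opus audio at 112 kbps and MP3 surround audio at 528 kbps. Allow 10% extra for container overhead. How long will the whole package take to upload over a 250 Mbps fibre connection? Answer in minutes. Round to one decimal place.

15.7 minutes

Audio total: 112 + 528 = 640 kbps = 0.640 Mbps.
feature film: 25.260 Mbps × 7080 s × 1.10 = 196724.9 Mb
product demo: 9.380 Mbps × 540 s × 1.10 = 5571.7 Mb
TV episode: 8.450 Mbps × 1440 s × 1.10 = 13384.8 Mb
podcast episode with video: 3.840 Mbps × 4020 s × 1.10 = 16980.5 Mb
screen recording: 2.240 Mbps × 900 s × 1.10 = 2217.6 Mb
Total: 234879.5 Mb = 29359.9 MB.
At 250 Mbps: 234879.5 / 250 = 940 s ≈ 15.7 minutes.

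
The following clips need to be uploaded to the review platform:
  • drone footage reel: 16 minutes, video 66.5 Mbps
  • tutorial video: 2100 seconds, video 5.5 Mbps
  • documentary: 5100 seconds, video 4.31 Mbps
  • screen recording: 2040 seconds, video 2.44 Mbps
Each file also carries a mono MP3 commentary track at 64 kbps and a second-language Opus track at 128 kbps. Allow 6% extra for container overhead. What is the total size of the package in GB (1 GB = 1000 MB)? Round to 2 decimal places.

Audio total: 64 + 128 = 192 kbps = 0.192 Mbps.
drone footage reel: 66.692 Mbps × 960 s × 1.06 = 67865.8 Mb
tutorial video: 5.692 Mbps × 2100 s × 1.06 = 12670.4 Mb
documentary: 4.502 Mbps × 5100 s × 1.06 = 24337.8 Mb
screen recording: 2.632 Mbps × 2040 s × 1.06 = 5691.4 Mb
Total: 110565.4 Mb = 13820.7 MB.
= 13.82 GB.

13.82 GB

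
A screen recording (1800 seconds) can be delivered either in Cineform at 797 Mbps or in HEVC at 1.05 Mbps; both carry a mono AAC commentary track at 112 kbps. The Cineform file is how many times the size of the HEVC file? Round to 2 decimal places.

Audio: 112 kbps = 0.112 Mbps.
Cineform: 797.112 Mbps × 1800 s = 1434801.6 Mb = 167.033 GiB.
HEVC: 1.162 Mbps × 1800 s = 2091.6 Mb = 0.243 GiB.
Ratio: 167.033 / 0.243 = 685.983.

685.98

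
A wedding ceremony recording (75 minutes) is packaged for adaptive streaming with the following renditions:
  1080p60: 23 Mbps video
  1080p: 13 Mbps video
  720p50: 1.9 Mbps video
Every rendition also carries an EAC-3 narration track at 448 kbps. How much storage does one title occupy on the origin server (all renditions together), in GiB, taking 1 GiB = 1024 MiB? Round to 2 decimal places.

75 min = 4500 s
Audio: 448 kbps = 0.448 Mbps.
Sum of rendition bitrates: (23+0.448) + (13+0.448) + (1.9+0.448) = 39.244 Mbps.
× 4500 s = 176,598 Mb = 22,075 MB = 20.56 GiB.

20.56 GiB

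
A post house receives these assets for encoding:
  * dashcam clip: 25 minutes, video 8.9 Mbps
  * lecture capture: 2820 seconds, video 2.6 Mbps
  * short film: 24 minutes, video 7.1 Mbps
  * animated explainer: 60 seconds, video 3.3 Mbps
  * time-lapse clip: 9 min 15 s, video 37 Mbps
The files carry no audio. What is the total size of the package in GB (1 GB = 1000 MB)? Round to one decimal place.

6.5 GB

dashcam clip: 8.900 Mbps × 1500 s = 13350.0 Mb
lecture capture: 2.600 Mbps × 2820 s = 7332.0 Mb
short film: 7.100 Mbps × 1440 s = 10224.0 Mb
animated explainer: 3.300 Mbps × 60 s = 198.0 Mb
time-lapse clip: 37.000 Mbps × 555 s = 20535.0 Mb
Total: 51639.0 Mb = 6454.9 MB.
= 6.455 GB.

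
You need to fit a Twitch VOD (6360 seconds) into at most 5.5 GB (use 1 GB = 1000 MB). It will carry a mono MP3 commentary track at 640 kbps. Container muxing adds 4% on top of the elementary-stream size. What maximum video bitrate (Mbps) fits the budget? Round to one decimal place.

6.0 Mbps

Budget: 5.5 GB = 44000.0 Mb.
Stream payload after overhead: 44000.0 / 1.04 = 42307.7 Mb.
Total bitrate budget: 42307.7 Mb / 6360 s = 6.652 Mbps.
Audio: 640 kbps = 0.640 Mbps.
Video: 6.652 − 0.640 = 6.012 Mbps.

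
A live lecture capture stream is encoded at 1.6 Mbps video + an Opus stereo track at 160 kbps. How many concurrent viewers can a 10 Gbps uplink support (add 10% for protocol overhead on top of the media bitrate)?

5165

Audio: 160 kbps = 0.160 Mbps.
Per-viewer media rate: 1.760 Mbps.
On the wire with 10% overhead: 1.936 Mbps.
10 Gbps = 10,000 Mbps; 10,000 / 1.936 = 5165.29 → 5165 viewers.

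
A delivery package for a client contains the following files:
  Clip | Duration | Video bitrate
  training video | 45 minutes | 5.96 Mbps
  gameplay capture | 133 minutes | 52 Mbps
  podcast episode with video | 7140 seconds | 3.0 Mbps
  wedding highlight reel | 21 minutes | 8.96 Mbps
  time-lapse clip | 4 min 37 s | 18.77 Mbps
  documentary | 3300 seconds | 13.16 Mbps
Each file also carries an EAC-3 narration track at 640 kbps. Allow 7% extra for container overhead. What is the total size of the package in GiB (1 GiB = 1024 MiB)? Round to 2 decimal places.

65.63 GiB

Audio: 640 kbps = 0.640 Mbps.
training video: 6.600 Mbps × 2700 s × 1.07 = 19067.4 Mb
gameplay capture: 52.640 Mbps × 7980 s × 1.07 = 449471.9 Mb
podcast episode with video: 3.640 Mbps × 7140 s × 1.07 = 27808.9 Mb
wedding highlight reel: 9.600 Mbps × 1260 s × 1.07 = 12942.7 Mb
time-lapse clip: 19.410 Mbps × 277 s × 1.07 = 5752.9 Mb
documentary: 13.800 Mbps × 3300 s × 1.07 = 48727.8 Mb
Total: 563771.6 Mb = 70471.5 MB.
= 65.63 GiB.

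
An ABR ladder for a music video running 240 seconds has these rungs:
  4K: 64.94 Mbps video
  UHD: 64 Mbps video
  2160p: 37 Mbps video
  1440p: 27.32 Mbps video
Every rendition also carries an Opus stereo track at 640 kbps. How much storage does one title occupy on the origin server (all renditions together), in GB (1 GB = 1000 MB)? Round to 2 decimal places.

Audio: 640 kbps = 0.640 Mbps.
Sum of rendition bitrates: (64.94+0.640) + (64+0.640) + (37+0.640) + (27.32+0.640) = 195.820 Mbps.
× 240 s = 46,997 Mb = 5,875 MB = 5.875 GB.

5.87 GB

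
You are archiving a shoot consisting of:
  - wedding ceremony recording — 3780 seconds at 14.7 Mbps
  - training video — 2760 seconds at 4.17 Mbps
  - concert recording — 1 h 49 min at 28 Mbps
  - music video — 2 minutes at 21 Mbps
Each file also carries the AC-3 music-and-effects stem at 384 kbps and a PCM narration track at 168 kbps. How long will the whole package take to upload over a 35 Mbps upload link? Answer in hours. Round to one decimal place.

Audio total: 384 + 168 = 552 kbps = 0.552 Mbps.
wedding ceremony recording: 15.252 Mbps × 3780 s = 57652.6 Mb
training video: 4.722 Mbps × 2760 s = 13032.7 Mb
concert recording: 28.552 Mbps × 6540 s = 186730.1 Mb
music video: 21.552 Mbps × 120 s = 2586.2 Mb
Total: 260001.6 Mb = 32500.2 MB.
At 35 Mbps: 260001.6 / 35 = 7429 s ≈ 2.06 hours.

2.1 hours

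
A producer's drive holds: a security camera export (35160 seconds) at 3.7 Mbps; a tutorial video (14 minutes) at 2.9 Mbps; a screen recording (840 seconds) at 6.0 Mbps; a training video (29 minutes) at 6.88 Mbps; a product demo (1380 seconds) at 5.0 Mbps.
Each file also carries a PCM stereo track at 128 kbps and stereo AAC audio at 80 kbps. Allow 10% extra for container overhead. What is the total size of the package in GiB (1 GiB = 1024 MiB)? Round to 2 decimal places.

21.10 GiB

Audio total: 128 + 80 = 208 kbps = 0.208 Mbps.
security camera export: 3.908 Mbps × 35160 s × 1.10 = 151145.8 Mb
tutorial video: 3.108 Mbps × 840 s × 1.10 = 2871.8 Mb
screen recording: 6.208 Mbps × 840 s × 1.10 = 5736.2 Mb
training video: 7.088 Mbps × 1740 s × 1.10 = 13566.4 Mb
product demo: 5.208 Mbps × 1380 s × 1.10 = 7905.7 Mb
Total: 181226.0 Mb = 22653.2 MB.
= 21.10 GiB.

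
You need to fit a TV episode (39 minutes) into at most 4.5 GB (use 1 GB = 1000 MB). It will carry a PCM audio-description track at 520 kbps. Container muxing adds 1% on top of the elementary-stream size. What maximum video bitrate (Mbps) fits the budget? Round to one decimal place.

14.7 Mbps

Budget: 4.5 GB = 36000.0 Mb.
Stream payload after overhead: 36000.0 / 1.01 = 35643.6 Mb.
39 min = 2340 s
Total bitrate budget: 35643.6 Mb / 2340 s = 15.232 Mbps.
Audio: 520 kbps = 0.520 Mbps.
Video: 15.232 − 0.520 = 14.712 Mbps.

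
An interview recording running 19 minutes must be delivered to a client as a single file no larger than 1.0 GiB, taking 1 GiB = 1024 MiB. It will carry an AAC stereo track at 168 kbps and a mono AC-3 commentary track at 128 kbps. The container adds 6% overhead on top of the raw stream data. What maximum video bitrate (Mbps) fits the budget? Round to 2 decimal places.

6.81 Mbps

Budget: 1.0 GiB = 8589.9 Mb.
Stream payload after overhead: 8589.9 / 1.06 = 8103.7 Mb.
19 min = 1140 s
Total bitrate budget: 8103.7 Mb / 1140 s = 7.109 Mbps.
Audio total: 168 + 128 = 296 kbps = 0.296 Mbps.
Video: 7.109 − 0.296 = 6.813 Mbps.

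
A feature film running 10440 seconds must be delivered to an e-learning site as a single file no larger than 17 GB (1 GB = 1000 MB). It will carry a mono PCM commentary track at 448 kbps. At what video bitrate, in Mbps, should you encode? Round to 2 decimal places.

12.58 Mbps

Budget: 17 GB = 136000.0 Mb.
Total bitrate budget: 136000.0 Mb / 10440 s = 13.027 Mbps.
Audio: 448 kbps = 0.448 Mbps.
Video: 13.027 − 0.448 = 12.579 Mbps.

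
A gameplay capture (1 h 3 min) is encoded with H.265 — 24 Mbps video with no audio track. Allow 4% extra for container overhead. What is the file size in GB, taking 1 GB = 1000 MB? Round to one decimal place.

1 h 3 min = 63 min = 3780 s
Total bitrate: 24 Mbps.
Stream data: 24.000 Mbps × 3780 s = 90720.0 Mb.
With 4% container overhead: ×1.04.
94,349 Mb ÷ 8 = 11,794 MB → 11.79 GB.

11.8 GB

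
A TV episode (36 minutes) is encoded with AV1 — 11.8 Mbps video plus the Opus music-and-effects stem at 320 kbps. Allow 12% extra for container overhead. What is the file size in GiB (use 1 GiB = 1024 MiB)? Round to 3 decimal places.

3.413 GiB

36 min = 2160 s
Audio: 320 kbps = 0.320 Mbps.
Total bitrate: 11.8 + 0.320 = 12.120 Mbps.
Stream data: 12.120 Mbps × 2160 s = 26179.2 Mb.
With 12% container overhead: ×1.12.
29,321 Mb = 3,665,088,000 bytes ÷ 1,073,741,824 = 3.413 GiB.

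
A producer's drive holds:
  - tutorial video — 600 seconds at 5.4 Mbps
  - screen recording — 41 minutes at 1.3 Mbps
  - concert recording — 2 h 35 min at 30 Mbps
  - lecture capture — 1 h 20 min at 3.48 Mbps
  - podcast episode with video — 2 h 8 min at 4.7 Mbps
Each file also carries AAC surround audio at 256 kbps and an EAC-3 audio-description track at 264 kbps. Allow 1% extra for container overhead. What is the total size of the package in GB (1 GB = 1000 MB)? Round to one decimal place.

44.3 GB

Audio total: 256 + 264 = 520 kbps = 0.520 Mbps.
tutorial video: 5.920 Mbps × 600 s × 1.01 = 3587.5 Mb
screen recording: 1.820 Mbps × 2460 s × 1.01 = 4522.0 Mb
concert recording: 30.520 Mbps × 9300 s × 1.01 = 286674.4 Mb
lecture capture: 4.000 Mbps × 4800 s × 1.01 = 19392.0 Mb
podcast episode with video: 5.220 Mbps × 7680 s × 1.01 = 40490.5 Mb
Total: 354666.3 Mb = 44333.3 MB.
= 44.33 GB.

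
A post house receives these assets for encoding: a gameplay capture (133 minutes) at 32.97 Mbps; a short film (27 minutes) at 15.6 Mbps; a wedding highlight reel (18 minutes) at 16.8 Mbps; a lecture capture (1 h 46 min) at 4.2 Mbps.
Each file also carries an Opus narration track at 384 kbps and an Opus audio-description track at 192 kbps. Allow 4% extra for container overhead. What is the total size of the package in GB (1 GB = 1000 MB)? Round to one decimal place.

44.6 GB

Audio total: 384 + 192 = 576 kbps = 0.576 Mbps.
gameplay capture: 33.546 Mbps × 7980 s × 1.04 = 278405.0 Mb
short film: 16.176 Mbps × 1620 s × 1.04 = 27253.3 Mb
wedding highlight reel: 17.376 Mbps × 1080 s × 1.04 = 19516.7 Mb
lecture capture: 4.776 Mbps × 6360 s × 1.04 = 31590.4 Mb
Total: 356765.4 Mb = 44595.7 MB.
= 44.60 GB.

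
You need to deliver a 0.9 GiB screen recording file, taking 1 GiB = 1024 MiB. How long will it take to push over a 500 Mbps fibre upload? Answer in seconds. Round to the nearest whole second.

15 seconds

File: 0.9 GiB = 7730.9 Mb.
At 500 Mbps: 7730.9 / 500 = 15.5 s ≈ 15.5 seconds.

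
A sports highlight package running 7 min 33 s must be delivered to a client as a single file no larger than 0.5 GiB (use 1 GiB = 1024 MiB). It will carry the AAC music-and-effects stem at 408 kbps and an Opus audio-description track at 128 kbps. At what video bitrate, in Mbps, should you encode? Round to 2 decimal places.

8.95 Mbps

Budget: 0.5 GiB = 4295.0 Mb.
7 min 33 s = 453 s
Total bitrate budget: 4295.0 Mb / 453 s = 9.481 Mbps.
Audio total: 408 + 128 = 536 kbps = 0.536 Mbps.
Video: 9.481 − 0.536 = 8.945 Mbps.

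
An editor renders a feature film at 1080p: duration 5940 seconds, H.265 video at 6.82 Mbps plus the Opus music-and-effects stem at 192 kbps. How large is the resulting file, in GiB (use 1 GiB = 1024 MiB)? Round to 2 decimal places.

Audio: 192 kbps = 0.192 Mbps.
Total bitrate: 6.82 + 0.192 = 7.012 Mbps.
Stream data: 7.012 Mbps × 5940 s = 41651.3 Mb.
41,651 Mb = 5,206,410,000 bytes ÷ 1,073,741,824 = 4.849 GiB.

4.85 GiB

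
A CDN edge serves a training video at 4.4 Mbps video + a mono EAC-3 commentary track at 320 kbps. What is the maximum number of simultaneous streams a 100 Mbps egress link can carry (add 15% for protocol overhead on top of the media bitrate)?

Audio: 320 kbps = 0.320 Mbps.
Per-viewer media rate: 4.720 Mbps.
On the wire with 15% overhead: 5.428 Mbps.
100 Mbps = 100.0 Mbps; 100.0 / 5.428 = 18.42 → 18 viewers.

18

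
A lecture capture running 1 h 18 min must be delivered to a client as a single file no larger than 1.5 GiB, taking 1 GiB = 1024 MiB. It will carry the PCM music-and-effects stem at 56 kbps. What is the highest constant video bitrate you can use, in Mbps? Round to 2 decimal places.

Budget: 1.5 GiB = 12884.9 Mb.
1 h 18 min = 78 min = 4680 s
Total bitrate budget: 12884.9 Mb / 4680 s = 2.753 Mbps.
Audio: 56 kbps = 0.056 Mbps.
Video: 2.753 − 0.056 = 2.697 Mbps.

2.70 Mbps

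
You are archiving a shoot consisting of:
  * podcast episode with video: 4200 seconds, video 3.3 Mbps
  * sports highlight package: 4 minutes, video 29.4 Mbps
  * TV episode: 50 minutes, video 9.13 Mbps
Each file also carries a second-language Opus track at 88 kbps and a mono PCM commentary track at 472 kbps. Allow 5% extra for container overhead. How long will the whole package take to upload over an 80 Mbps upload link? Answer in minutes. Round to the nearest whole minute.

Audio total: 88 + 472 = 560 kbps = 0.560 Mbps.
podcast episode with video: 3.860 Mbps × 4200 s × 1.05 = 17022.6 Mb
sports highlight package: 29.960 Mbps × 240 s × 1.05 = 7549.9 Mb
TV episode: 9.690 Mbps × 3000 s × 1.05 = 30523.5 Mb
Total: 55096.0 Mb = 6887.0 MB.
At 80 Mbps: 55096.0 / 80 = 689 s ≈ 11.5 minutes.

11 minutes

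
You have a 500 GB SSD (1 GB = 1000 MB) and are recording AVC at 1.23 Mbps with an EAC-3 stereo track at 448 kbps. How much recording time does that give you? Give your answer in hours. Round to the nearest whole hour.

662 hours

Audio: 448 kbps = 0.448 Mbps.
Total bitrate: 1.23 + 0.448 = 1.678 Mbps.
Capacity: 500 GB = 4,000,000 Mb.
Recording time: 4,000,000 / 1.678 = 2,383,790 s ≈ 662 hours.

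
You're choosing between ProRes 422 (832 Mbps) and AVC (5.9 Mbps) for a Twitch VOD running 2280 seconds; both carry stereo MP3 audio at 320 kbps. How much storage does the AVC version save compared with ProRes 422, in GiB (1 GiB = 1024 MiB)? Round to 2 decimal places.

Audio: 320 kbps = 0.320 Mbps.
ProRes 422: 832.320 Mbps × 2280 s = 1897689.6 Mb = 220.920 GiB.
AVC: 6.220 Mbps × 2280 s = 14181.6 Mb = 1.651 GiB.
Saving: 220.920 − 1.651 = 219.269 GiB.

219.27 GiB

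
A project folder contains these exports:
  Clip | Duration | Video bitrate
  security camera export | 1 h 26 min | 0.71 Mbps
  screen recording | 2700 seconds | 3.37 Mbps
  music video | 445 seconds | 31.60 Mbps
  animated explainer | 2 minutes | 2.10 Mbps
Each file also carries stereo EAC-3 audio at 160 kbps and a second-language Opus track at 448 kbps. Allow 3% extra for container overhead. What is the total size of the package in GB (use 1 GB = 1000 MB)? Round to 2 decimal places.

4.15 GB

Audio total: 160 + 448 = 608 kbps = 0.608 Mbps.
security camera export: 1.318 Mbps × 5160 s × 1.03 = 7004.9 Mb
screen recording: 3.978 Mbps × 2700 s × 1.03 = 11062.8 Mb
music video: 32.208 Mbps × 445 s × 1.03 = 14762.5 Mb
animated explainer: 2.708 Mbps × 120 s × 1.03 = 334.7 Mb
Total: 33165.0 Mb = 4145.6 MB.
= 4.146 GB.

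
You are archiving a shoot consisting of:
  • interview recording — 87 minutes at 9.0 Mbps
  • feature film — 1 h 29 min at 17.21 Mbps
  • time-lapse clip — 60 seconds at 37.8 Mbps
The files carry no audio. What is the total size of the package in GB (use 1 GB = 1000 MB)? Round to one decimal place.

interview recording: 9.000 Mbps × 5220 s = 46980.0 Mb
feature film: 17.210 Mbps × 5340 s = 91901.4 Mb
time-lapse clip: 37.800 Mbps × 60 s = 2268.0 Mb
Total: 141149.4 Mb = 17643.7 MB.
= 17.64 GB.

17.6 GB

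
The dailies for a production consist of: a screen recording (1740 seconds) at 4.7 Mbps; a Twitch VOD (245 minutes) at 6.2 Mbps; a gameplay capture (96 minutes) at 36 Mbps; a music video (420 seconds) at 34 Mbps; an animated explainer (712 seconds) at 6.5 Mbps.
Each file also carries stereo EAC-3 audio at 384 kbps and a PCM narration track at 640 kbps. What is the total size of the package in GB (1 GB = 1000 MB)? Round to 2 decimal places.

43.68 GB

Audio total: 384 + 640 = 1024 kbps = 1.024 Mbps.
screen recording: 5.724 Mbps × 1740 s = 9959.8 Mb
Twitch VOD: 7.224 Mbps × 14700 s = 106192.8 Mb
gameplay capture: 37.024 Mbps × 5760 s = 213258.2 Mb
music video: 35.024 Mbps × 420 s = 14710.1 Mb
animated explainer: 7.524 Mbps × 712 s = 5357.1 Mb
Total: 349478.0 Mb = 43684.7 MB.
= 43.68 GB.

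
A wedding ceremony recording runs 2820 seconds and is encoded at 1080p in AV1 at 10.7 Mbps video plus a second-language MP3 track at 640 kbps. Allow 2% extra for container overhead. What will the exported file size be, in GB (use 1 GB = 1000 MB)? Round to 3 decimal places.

Audio: 640 kbps = 0.640 Mbps.
Total bitrate: 10.7 + 0.640 = 11.340 Mbps.
Stream data: 11.340 Mbps × 2820 s = 31978.8 Mb.
With 2% container overhead: ×1.02.
32,618 Mb ÷ 8 = 4,077 MB → 4.077 GB.

4.077 GB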